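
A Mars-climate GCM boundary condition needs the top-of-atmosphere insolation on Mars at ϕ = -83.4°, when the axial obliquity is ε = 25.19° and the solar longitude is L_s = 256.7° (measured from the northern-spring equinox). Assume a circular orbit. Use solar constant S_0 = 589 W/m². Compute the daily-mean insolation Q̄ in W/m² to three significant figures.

Q̄ ≈ 242 W/m²

Solar declination: sin δ = sin ε · sin L_s = sin 25.19° × sin 256.7° = -0.41421, so δ = -24.469°.
cos h₀ = −tan(-83.4°) tan(-24.469°) = -3.9331 ≤ −1 ⇒ polar day, h₀ = π.
Bracket: h₀ sin ϕ sin δ + cos ϕ cos δ sin h₀ = 3.1416×-0.99337×-0.41421 + 0.11494×0.91018×0.00000 = 1.292655 + 0.000000 = 1.292655.
Q̄ = (S_0/π) × [bracket] = (589/π) × 1.292655 = 242.4 W/m².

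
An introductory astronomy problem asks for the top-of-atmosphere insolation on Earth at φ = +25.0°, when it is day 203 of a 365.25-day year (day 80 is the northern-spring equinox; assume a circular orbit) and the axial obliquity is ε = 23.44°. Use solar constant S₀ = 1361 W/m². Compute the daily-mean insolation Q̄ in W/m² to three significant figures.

Solar longitude: λ_s = 360° × (203 − 80)/365.25 = 121.232°.
sin δ = sin 23.44° × sin 121.232° = 0.34014, so δ = +19.885°.
cos H₀ = −tan(+25.0°) tan(+19.885°) = -0.1687, H₀ = 1.7403 rad.
Bracket: H₀ sin φ sin δ + cos φ cos δ sin H₀ = 1.7403×0.42262×0.34014 + 0.90631×0.94038×0.98567 = 0.250168 + 0.840063 = 1.090231.
Q̄ = (S₀/π) × [bracket] = (1361/π) × 1.090231 = 472.3 W/m².

Q̄ ≈ 472 W/m²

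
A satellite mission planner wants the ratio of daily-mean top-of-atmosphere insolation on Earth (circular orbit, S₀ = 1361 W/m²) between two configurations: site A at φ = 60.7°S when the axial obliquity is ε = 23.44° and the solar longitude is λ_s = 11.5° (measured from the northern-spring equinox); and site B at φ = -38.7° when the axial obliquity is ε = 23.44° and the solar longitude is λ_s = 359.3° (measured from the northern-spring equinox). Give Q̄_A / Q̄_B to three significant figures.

— Configuration A (φ=-60.7°):
Solar declination: sin δ = sin ε · sin λ_s = sin 23.44° × sin 11.5° = 0.07931, so δ = +4.549°.
cos H₀ = −tan(-60.7°) tan(+4.549°) = 0.1418, H₀ = 1.4285 rad.
Bracket: H₀ sin φ sin δ + cos φ cos δ sin H₀ = 1.4285×-0.87207×0.07931 + 0.48938×0.99685×0.98990 = -0.098801 + 0.482911 = 0.384110.
Q̄ = (S₀/π) × [bracket] = (1361/π) × 0.384110 = 166.40 W/m².
— Configuration B (φ=-38.7°):
Solar declination: sin δ = sin ε · sin λ_s = sin 23.44° × sin 359.3° = -0.00486, so δ = -0.278°.
cos H₀ = −tan(-38.7°) tan(-0.278°) = -0.0039, H₀ = 1.5747 rad.
Bracket: H₀ sin φ sin δ + cos φ cos δ sin H₀ = 1.5747×-0.62524×-0.00486 + 0.78043×0.99999×0.99999 = 0.004785 + 0.780414 = 0.785199.
Q̄ = (S₀/π) × [bracket] = (1361/π) × 0.785199 = 340.16 W/m².
Ratio Q̄_A / Q̄_B = 166.40 / 340.16 = 0.4892.

Q̄_A / Q̄_B ≈ 0.489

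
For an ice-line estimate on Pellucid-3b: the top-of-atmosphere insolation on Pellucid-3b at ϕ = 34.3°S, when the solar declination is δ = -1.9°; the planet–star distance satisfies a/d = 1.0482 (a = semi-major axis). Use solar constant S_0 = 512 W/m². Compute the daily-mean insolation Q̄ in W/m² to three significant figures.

cos h₀ = −tan(-34.3°) tan(-1.900°) = -0.0226, h₀ = 1.5934 rad.
Bracket: h₀ sin ϕ sin δ + cos ϕ cos δ sin h₀ = 1.5934×-0.56353×-0.03316 + 0.82610×0.99945×0.99974 = 0.029775 + 0.825431 = 0.855206.
Inverse-square distance factor (a/d)² = 1.0482² = 1.098723.
Q̄ = (S_0/π) × 1.098723 × [bracket] = (512/π) × 1.098723 × 0.855206 = 153.1 W/m².

Q̄ ≈ 153 W/m²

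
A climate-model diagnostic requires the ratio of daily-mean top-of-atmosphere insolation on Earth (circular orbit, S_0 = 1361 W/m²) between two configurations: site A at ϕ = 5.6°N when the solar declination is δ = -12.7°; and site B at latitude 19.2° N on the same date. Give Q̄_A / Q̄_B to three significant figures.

— Configuration A (ϕ=+5.6°):
cos h₀ = −tan(+5.6°) tan(-12.700°) = 0.0221, h₀ = 1.5487 rad.
Bracket: h₀ sin ϕ sin δ + cos ϕ cos δ sin h₀ = 1.5487×0.09758×-0.21985 + 0.99523×0.97553×0.99976 = -0.033224 + 0.970644 = 0.937420.
Q̄ = (S_0/π) × [bracket] = (1361/π) × 0.937420 = 406.11 W/m².
— Configuration B (ϕ=+19.2°):
cos h₀ = −tan(+19.2°) tan(-12.700°) = 0.0785, h₀ = 1.4922 rad.
Bracket: h₀ sin ϕ sin δ + cos ϕ cos δ sin h₀ = 1.4922×0.32887×-0.21985 + 0.94438×0.97553×0.99692 = -0.107889 + 0.918434 = 0.810545.
Q̄ = (S_0/π) × [bracket] = (1361/π) × 0.810545 = 351.14 W/m².
Ratio Q̄_A / Q̄_B = 406.11 / 351.14 = 1.157.

Q̄_A / Q̄_B ≈ 1.16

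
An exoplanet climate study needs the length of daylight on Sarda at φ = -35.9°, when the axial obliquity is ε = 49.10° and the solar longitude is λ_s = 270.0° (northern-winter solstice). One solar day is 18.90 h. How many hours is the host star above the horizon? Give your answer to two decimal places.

15.40 h

Solar declination: sin δ = sin ε · sin λ_s = sin 49.10° × sin 270.0° = -0.75585, so δ = -49.100°.
cos H₀ = −tan φ · tan δ = −tan(-35.9°) × tan(-49.100°) = -0.8357, so H₀ = 2.5601 rad = 146.69°.
Daylight = 2H₀/(2π) × 18.90 h = (2.5601/π) × 18.90 = 15.40 h.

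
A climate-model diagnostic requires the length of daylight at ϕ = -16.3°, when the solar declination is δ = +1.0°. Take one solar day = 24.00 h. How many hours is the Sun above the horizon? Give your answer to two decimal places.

cos h₀ = −tan ϕ · tan δ = −tan(-16.3°) × tan(+1.000°) = 0.0051, so h₀ = 1.5657 rad = 89.71°.
Daylight = 2h₀/(2π) × 24.00 h = (1.5657/π) × 24.00 = 11.96 h.

11.96 h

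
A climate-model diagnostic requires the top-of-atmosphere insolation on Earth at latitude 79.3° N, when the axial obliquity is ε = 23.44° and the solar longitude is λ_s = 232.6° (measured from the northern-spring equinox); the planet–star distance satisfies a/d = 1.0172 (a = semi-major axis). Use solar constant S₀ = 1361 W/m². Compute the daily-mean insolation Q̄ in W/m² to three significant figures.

Solar declination: sin δ = sin ε · sin λ_s = sin 23.44° × sin 232.6° = -0.31601, so δ = -18.422°.
cos H₀ = −tan(+79.3°) tan(-18.422°) = 1.7628 ≥ 1 ⇒ polar night, H₀ = 0 and Q̄ = 0.
Inverse-square distance factor (a/d)² = 1.0172² = 1.034696.

Q̄ ≈ 0.00 W/m²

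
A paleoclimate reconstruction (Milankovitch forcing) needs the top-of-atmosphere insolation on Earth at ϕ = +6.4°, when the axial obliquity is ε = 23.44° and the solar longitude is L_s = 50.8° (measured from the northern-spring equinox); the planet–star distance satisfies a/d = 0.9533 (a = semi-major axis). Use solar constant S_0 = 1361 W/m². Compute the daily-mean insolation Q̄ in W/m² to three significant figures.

Q̄ ≈ 394 W/m²

Solar declination: sin δ = sin ε · sin L_s = sin 23.44° × sin 50.8° = 0.30826, so δ = +17.955°.
cos h₀ = −tan(+6.4°) tan(+17.955°) = -0.0363, h₀ = 1.6072 rad.
Bracket: h₀ sin ϕ sin δ + cos ϕ cos δ sin h₀ = 1.6072×0.11147×0.30826 + 0.99377×0.95130×0.99934 = 0.055226 + 0.944749 = 0.999975.
Inverse-square distance factor (a/d)² = 0.9533² = 0.908781.
Q̄ = (S_0/π) × 0.908781 × [bracket] = (1361/π) × 0.908781 × 0.999975 = 393.7 W/m².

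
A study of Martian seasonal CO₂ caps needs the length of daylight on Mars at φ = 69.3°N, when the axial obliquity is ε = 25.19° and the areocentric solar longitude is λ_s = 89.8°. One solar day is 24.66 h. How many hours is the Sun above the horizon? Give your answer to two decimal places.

sin δ = sin 25.19° × sin 89.8° = 0.42562, so δ = +25.190°.
Sunrise equation: cos H₀ = −tan φ · tan δ = -1.2447 ≤ −1, so the Sun never sets (polar day) and H₀ = π.
Daylight = 2H₀/(2π) × 24.66 h = (3.1416/π) × 24.66 = 24.66 h.

24.66 h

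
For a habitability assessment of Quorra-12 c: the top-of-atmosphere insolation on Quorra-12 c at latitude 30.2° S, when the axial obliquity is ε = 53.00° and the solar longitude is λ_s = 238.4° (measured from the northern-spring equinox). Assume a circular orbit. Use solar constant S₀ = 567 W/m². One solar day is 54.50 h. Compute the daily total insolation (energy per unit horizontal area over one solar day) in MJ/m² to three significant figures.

44.8 MJ/m²

Solar declination: sin δ = sin ε · sin λ_s = sin 53.00° × sin 238.4° = -0.68022, so δ = -42.861°.
cos H₀ = −tan(-30.2°) tan(-42.861°) = -0.5401, H₀ = 2.1414 rad.
Bracket: H₀ sin φ sin δ + cos φ cos δ sin H₀ = 2.1414×-0.50302×-0.68022 + 0.86427×0.73301×0.84160 = 0.732711 + 0.533169 = 1.265880.
Q̄ = (S₀/π) × [bracket] = (567/π) × 1.265880 = 228.47 W/m².
Daily total = Q̄ × 54.50 h × 3600 s/h = 228.47 × 54.50 × 3600 / 10⁶ = 44.83 MJ/m².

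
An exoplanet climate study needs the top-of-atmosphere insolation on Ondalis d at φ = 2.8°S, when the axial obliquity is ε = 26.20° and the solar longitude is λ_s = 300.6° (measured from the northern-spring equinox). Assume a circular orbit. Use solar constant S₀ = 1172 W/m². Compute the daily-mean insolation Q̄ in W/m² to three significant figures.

Q̄ ≈ 356 W/m²

Solar declination: sin δ = sin ε · sin λ_s = sin 26.20° × sin 300.6° = -0.38002, so δ = -22.335°.
cos H₀ = −tan(-2.8°) tan(-22.335°) = -0.0201, H₀ = 1.5909 rad.
Bracket: H₀ sin φ sin δ + cos φ cos δ sin H₀ = 1.5909×-0.04885×-0.38002 + 0.99881×0.92498×0.99980 = 0.029533 + 0.923694 = 0.953227.
Q̄ = (S₀/π) × [bracket] = (1172/π) × 0.953227 = 355.6 W/m².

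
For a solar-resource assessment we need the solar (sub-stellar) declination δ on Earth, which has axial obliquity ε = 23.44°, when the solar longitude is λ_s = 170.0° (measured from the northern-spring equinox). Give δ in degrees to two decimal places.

sin δ = sin ε · sin λ_s = sin 23.44° × sin 170.0° = 0.069075.
δ = arcsin(0.069075) = +3.96°.

δ = +3.96°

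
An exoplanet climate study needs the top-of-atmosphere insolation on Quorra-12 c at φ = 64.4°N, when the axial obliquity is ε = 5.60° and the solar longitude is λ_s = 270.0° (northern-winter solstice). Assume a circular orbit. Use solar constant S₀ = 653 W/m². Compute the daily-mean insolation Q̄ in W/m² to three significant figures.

Q̄ ≈ 62.5 W/m²

Solar declination: sin δ = sin ε · sin λ_s = sin 5.60° × sin 270.0° = -0.09758, so δ = -5.600°.
cos H₀ = −tan(+64.4°) tan(-5.600°) = 0.2046, H₀ = 1.3647 rad.
Bracket: H₀ sin φ sin δ + cos φ cos δ sin H₀ = 1.3647×0.90183×-0.09758 + 0.43209×0.99523×0.97884 = -0.120094 + 0.420930 = 0.300836.
Q̄ = (S₀/π) × [bracket] = (653/π) × 0.300836 = 62.53 W/m².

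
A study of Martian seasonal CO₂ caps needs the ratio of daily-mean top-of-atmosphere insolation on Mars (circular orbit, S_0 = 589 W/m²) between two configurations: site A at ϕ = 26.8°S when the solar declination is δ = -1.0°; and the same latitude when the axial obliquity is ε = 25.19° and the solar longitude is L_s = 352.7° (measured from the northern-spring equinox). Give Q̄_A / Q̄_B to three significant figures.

Q̄_A / Q̄_B ≈ 0.973

— Configuration A (ϕ=-26.8°):
cos h₀ = −tan(-26.8°) tan(-1.000°) = -0.0088, h₀ = 1.5796 rad.
Bracket: h₀ sin ϕ sin δ + cos ϕ cos δ sin h₀ = 1.5796×-0.45088×-0.01745 + 0.89259×0.99985×0.99996 = 0.012428 + 0.892420 = 0.904848.
Q̄ = (S_0/π) × [bracket] = (589/π) × 0.904848 = 169.64 W/m².
— Configuration B (ϕ=-26.8°):
Solar declination: sin δ = sin ε · sin L_s = sin 25.19° × sin 352.7° = -0.05408, so δ = -3.100°.
cos h₀ = −tan(-26.8°) tan(-3.100°) = -0.0274, h₀ = 1.5982 rad.
Bracket: h₀ sin ϕ sin δ + cos ϕ cos δ sin h₀ = 1.5982×-0.45088×-0.05408 + 0.89259×0.99854×0.99963 = 0.038970 + 0.890957 = 0.929927.
Q̄ = (S_0/π) × [bracket] = (589/π) × 0.929927 = 174.35 W/m².
Ratio Q̄_A / Q̄_B = 169.64 / 174.35 = 0.9730.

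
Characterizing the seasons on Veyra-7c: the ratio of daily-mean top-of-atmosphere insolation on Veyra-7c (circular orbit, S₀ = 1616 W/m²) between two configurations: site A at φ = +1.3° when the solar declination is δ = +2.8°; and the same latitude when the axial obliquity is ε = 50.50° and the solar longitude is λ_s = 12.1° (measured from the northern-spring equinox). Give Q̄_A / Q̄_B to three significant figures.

Q̄_A / Q̄_B ≈ 1.01

— Configuration A (φ=+1.3°):
cos H₀ = −tan(+1.3°) tan(+2.800°) = -0.0011, H₀ = 1.5719 rad.
Bracket: H₀ sin φ sin δ + cos φ cos δ sin H₀ = 1.5719×0.02269×0.04885 + 0.99974×0.99881×1.00000 = 0.001742 + 0.998550 = 1.000292.
Q̄ = (S₀/π) × [bracket] = (1616/π) × 1.000292 = 514.54 W/m².
— Configuration B (φ=+1.3°):
Solar declination: sin δ = sin ε · sin λ_s = sin 50.50° × sin 12.1° = 0.16175, so δ = +9.308°.
cos H₀ = −tan(+1.3°) tan(+9.308°) = -0.0037, H₀ = 1.5745 rad.
Bracket: H₀ sin φ sin δ + cos φ cos δ sin H₀ = 1.5745×0.02269×0.16175 + 0.99974×0.98683×0.99999 = 0.005779 + 0.986564 = 0.992343.
Q̄ = (S₀/π) × [bracket] = (1616/π) × 0.992343 = 510.45 W/m².
Ratio Q̄_A / Q̄_B = 514.54 / 510.45 = 1.008.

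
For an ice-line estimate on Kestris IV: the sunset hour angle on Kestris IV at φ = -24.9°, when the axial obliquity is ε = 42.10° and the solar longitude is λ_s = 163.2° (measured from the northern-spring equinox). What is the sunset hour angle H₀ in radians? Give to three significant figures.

H₀ = 1.48 rad

Solar declination: sin δ = sin ε · sin λ_s = sin 42.10° × sin 163.2° = 0.19377, so δ = +11.173°.
cos H₀ = −tan φ · tan δ = −tan(-24.9°) × tan(+11.173°) = 0.0917, so H₀ = 1.4790 rad = 84.74°.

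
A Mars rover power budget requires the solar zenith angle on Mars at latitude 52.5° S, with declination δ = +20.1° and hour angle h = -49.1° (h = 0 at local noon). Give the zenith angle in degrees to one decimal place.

cos θ_z = sin φ sin δ + cos φ cos δ cos h = -0.272644 + 0.374305 = 0.101661.
θ_z = arccos(0.101661) = 84.2°.

θ_z = 84.2°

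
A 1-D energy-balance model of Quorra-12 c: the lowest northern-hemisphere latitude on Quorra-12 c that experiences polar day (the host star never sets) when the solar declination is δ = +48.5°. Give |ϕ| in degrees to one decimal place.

Polar day requires cos h₀ = −tan ϕ tan δ ≤ −1, i.e. tan ϕ tan δ ≥ 1.
The boundary is |tan ϕ| · |tan δ| = 1, so |ϕ| = 90° − |δ| = 90° − 48.5° = 41.5° in the northern hemisphere.

|ϕ| = 41.5°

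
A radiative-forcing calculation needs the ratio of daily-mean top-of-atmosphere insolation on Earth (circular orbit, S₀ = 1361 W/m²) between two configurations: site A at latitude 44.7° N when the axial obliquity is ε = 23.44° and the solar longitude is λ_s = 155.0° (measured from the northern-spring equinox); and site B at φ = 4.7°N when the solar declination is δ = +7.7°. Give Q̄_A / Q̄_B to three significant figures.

Q̄_A / Q̄_B ≈ 0.892

— Configuration A (φ=+44.7°):
Solar declination: sin δ = sin ε · sin λ_s = sin 23.44° × sin 155.0° = 0.16811, so δ = +9.678°.
cos H₀ = −tan(+44.7°) tan(+9.678°) = -0.1688, H₀ = 1.7404 rad.
Bracket: H₀ sin φ sin δ + cos φ cos δ sin H₀ = 1.7404×0.70339×0.16811 + 0.71080×0.98577×0.98566 = 0.205797 + 0.690637 = 0.896434.
Q̄ = (S₀/π) × [bracket] = (1361/π) × 0.896434 = 388.35 W/m².
— Configuration B (φ=+4.7°):
cos H₀ = −tan(+4.7°) tan(+7.700°) = -0.0111, H₀ = 1.5819 rad.
Bracket: H₀ sin φ sin δ + cos φ cos δ sin H₀ = 1.5819×0.08194×0.13399 + 0.99664×0.99098×0.99994 = 0.017368 + 0.987591 = 1.004959.
Q̄ = (S₀/π) × [bracket] = (1361/π) × 1.004959 = 435.37 W/m².
Ratio Q̄_A / Q̄_B = 388.35 / 435.37 = 0.8920.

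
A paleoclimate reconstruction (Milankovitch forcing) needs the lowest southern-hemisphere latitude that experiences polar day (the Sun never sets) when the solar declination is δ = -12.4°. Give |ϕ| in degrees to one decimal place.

Polar day requires cos h₀ = −tan ϕ tan δ ≤ −1, i.e. tan ϕ tan δ ≥ 1.
The boundary is |tan ϕ| · |tan δ| = 1, so |ϕ| = 90° − |δ| = 90° − 12.4° = 77.6° in the southern hemisphere.

|ϕ| = 77.6°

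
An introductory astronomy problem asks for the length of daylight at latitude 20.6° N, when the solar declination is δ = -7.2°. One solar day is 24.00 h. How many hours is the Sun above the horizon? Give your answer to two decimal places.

cos H₀ = −tan φ · tan δ = −tan(+20.6°) × tan(-7.200°) = 0.0475, so H₀ = 1.5233 rad = 87.28°.
Daylight = 2H₀/(2π) × 24.00 h = (1.5233/π) × 24.00 = 11.64 h.

11.64 h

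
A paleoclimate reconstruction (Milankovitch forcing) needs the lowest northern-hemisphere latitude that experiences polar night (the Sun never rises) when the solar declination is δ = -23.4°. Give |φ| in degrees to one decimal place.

|φ| = 66.6°

Polar night requires cos H₀ = −tan φ tan δ ≥ 1, i.e. tan φ tan δ ≤ −1.
The boundary is |tan φ| · |tan δ| = 1, so |φ| = 90° − |δ| = 90° − 23.4° = 66.6° in the northern hemisphere.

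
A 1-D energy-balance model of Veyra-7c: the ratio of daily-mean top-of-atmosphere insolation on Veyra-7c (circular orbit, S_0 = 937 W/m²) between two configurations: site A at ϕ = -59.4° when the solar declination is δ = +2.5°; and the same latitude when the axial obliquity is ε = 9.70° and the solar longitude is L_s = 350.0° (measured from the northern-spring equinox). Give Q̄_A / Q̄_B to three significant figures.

— Configuration A (ϕ=-59.4°):
cos h₀ = −tan(-59.4°) tan(+2.500°) = 0.0738, h₀ = 1.4969 rad.
Bracket: h₀ sin ϕ sin δ + cos ϕ cos δ sin h₀ = 1.4969×-0.86074×0.04362 + 0.50904×0.99905×0.99727 = -0.056202 + 0.507168 = 0.450966.
Q̄ = (S_0/π) × [bracket] = (937/π) × 0.450966 = 134.50 W/m².
— Configuration B (ϕ=-59.4°):
Solar declination: sin δ = sin ε · sin L_s = sin 9.70° × sin 350.0° = -0.02926, so δ = -1.677°.
cos h₀ = −tan(-59.4°) tan(-1.677°) = -0.0495, h₀ = 1.6203 rad.
Bracket: h₀ sin ϕ sin δ + cos ϕ cos δ sin h₀ = 1.6203×-0.86074×-0.02926 + 0.50904×0.99957×0.99877 = 0.040808 + 0.508195 = 0.549003.
Q̄ = (S_0/π) × [bracket] = (937/π) × 0.549003 = 163.74 W/m².
Ratio Q̄_A / Q̄_B = 134.50 / 163.74 = 0.8214.

Q̄_A / Q̄_B ≈ 0.821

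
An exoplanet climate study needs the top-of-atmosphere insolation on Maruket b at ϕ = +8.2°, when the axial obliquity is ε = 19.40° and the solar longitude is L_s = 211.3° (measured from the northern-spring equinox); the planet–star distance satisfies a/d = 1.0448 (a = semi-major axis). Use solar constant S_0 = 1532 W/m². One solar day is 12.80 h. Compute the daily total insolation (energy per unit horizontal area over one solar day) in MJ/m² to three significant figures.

23.0 MJ/m²

Solar declination: sin δ = sin ε · sin L_s = sin 19.40° × sin 211.3° = -0.17256, so δ = -9.937°.
cos h₀ = −tan(+8.2°) tan(-9.937°) = 0.0252, h₀ = 1.5455 rad.
Bracket: h₀ sin ϕ sin δ + cos ϕ cos δ sin h₀ = 1.5455×0.14263×-0.17256 + 0.98978×0.98500×0.99968 = -0.038038 + 0.974621 = 0.936583.
Inverse-square distance factor (a/d)² = 1.0448² = 1.091607.
Q̄ = (S_0/π) × 1.091607 × [bracket] = (1532/π) × 1.091607 × 0.936583 = 498.56 W/m².
Daily total = Q̄ × 12.80 h × 3600 s/h = 498.56 × 12.80 × 3600 / 10⁶ = 22.97 MJ/m².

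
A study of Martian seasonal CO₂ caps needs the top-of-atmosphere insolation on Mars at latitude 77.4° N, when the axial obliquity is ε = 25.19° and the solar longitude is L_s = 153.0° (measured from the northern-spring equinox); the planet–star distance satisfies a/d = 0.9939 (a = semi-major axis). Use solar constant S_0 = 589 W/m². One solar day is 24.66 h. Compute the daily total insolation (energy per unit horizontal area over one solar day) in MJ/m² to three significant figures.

9.88 MJ/m²

Solar declination: sin δ = sin ε · sin L_s = sin 25.19° × sin 153.0° = 0.19323, so δ = +11.141°.
cos h₀ = −tan(+77.4°) tan(+11.141°) = -0.8811, h₀ = 2.6489 rad.
Bracket: h₀ sin ϕ sin δ + cos ϕ cos δ sin h₀ = 2.6489×0.97592×0.19323 + 0.21814×0.98115×0.47301 = 0.499522 + 0.101237 = 0.600759.
Inverse-square distance factor (a/d)² = 0.9939² = 0.987837.
Q̄ = (S_0/π) × 0.987837 × [bracket] = (589/π) × 0.987837 × 0.600759 = 111.26 W/m².
Daily total = Q̄ × 24.66 h × 3600 s/h = 111.26 × 24.66 × 3600 / 10⁶ = 9.877 MJ/m².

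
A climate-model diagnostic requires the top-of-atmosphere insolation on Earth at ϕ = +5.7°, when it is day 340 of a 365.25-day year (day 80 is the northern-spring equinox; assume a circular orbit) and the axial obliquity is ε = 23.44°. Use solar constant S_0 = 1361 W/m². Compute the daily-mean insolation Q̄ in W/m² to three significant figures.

Solar longitude: L_s = 360° × (340 − 80)/365.25 = 256.263°.
sin δ = sin 23.44° × sin 256.263° = -0.38641, so δ = -22.731°.
cos h₀ = −tan(+5.7°) tan(-22.731°) = 0.0418, h₀ = 1.5290 rad.
Bracket: h₀ sin ϕ sin δ + cos ϕ cos δ sin h₀ = 1.5290×0.09932×-0.38641 + 0.99506×0.92233×0.99913 = -0.058680 + 0.916975 = 0.858295.
Q̄ = (S_0/π) × [bracket] = (1361/π) × 0.858295 = 371.8 W/m².

Q̄ ≈ 372 W/m²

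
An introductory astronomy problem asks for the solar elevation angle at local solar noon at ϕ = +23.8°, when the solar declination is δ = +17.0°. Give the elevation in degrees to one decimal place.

At local noon the hour angle is zero, so the zenith angle equals |ϕ − δ| = |+23.8° − (+17.000°)| = 6.800°.
Elevation = 90° − 6.800° = 83.2°.

83.2°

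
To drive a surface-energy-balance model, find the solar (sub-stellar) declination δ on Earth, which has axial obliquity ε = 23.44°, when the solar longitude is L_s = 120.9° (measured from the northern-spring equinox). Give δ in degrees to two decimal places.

δ = +19.96°

sin δ = sin ε · sin L_s = sin 23.44° × sin 120.9° = 0.341328.
δ = arcsin(0.341328) = +19.96°.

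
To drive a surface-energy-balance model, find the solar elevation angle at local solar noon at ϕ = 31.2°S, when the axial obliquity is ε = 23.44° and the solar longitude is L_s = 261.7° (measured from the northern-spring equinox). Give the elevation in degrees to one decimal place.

82.0°

Solar declination: sin δ = sin ε · sin L_s = sin 23.44° × sin 261.7° = -0.39362, so δ = -23.180°.
At local noon the hour angle is zero, so the zenith angle equals |ϕ − δ| = |-31.2° − (-23.180°)| = 8.020°.
Elevation = 90° − 8.020° = 82.0°.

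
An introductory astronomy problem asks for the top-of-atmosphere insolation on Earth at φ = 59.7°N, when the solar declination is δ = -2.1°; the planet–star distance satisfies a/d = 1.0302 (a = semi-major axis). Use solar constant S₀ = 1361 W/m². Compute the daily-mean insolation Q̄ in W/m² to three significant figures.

cos H₀ = −tan(+59.7°) tan(-2.100°) = 0.0628, H₀ = 1.5080 rad.
Bracket: H₀ sin φ sin δ + cos φ cos δ sin H₀ = 1.5080×0.86340×-0.03664 + 0.50453×0.99933×0.99803 = -0.047706 + 0.503199 = 0.455493.
Inverse-square distance factor (a/d)² = 1.0302² = 1.061312.
Q̄ = (S₀/π) × 1.061312 × [bracket] = (1361/π) × 1.061312 × 0.455493 = 209.4 W/m².

Q̄ ≈ 209 W/m²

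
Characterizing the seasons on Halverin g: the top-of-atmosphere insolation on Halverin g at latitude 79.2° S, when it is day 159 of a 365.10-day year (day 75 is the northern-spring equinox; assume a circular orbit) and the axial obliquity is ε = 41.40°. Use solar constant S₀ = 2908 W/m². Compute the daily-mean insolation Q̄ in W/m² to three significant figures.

Solar longitude: λ_s = 360° × (159 − 75)/365.10 = 82.827°.
sin δ = sin 41.40° × sin 82.827° = 0.65614, so δ = +41.006°.
cos H₀ = −tan(-79.2°) tan(+41.006°) = 4.5579 ≥ 1 ⇒ polar night, H₀ = 0 and Q̄ = 0.

Q̄ ≈ 0.00 W/m²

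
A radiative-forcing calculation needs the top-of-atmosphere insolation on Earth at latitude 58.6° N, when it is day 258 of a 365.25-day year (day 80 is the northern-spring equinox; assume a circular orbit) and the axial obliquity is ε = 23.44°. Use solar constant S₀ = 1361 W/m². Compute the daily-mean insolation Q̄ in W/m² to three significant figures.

Q̄ ≈ 244 W/m²

Solar longitude: λ_s = 360° × (258 − 80)/365.25 = 175.441°.
sin δ = sin 23.44° × sin 175.441° = 0.03162, so δ = +1.812°.
cos H₀ = −tan(+58.6°) tan(+1.812°) = -0.0518, H₀ = 1.6226 rad.
Bracket: H₀ sin φ sin δ + cos φ cos δ sin H₀ = 1.6226×0.85355×0.03162 + 0.52101×0.99950×0.99866 = 0.043793 + 0.520052 = 0.563845.
Q̄ = (S₀/π) × [bracket] = (1361/π) × 0.563845 = 244.3 W/m².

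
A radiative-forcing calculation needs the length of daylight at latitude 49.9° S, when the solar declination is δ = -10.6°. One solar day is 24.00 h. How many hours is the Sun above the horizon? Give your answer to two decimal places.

cos H₀ = −tan φ · tan δ = −tan(-49.9°) × tan(-10.600°) = -0.2222, so H₀ = 1.7949 rad = 102.84°.
Daylight = 2H₀/(2π) × 24.00 h = (1.7949/π) × 24.00 = 13.71 h.

13.71 h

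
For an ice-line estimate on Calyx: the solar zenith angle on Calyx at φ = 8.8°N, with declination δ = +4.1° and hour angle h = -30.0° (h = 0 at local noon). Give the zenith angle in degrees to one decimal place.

θ_z = 30.2°

cos θ_z = sin φ sin δ + cos φ cos δ cos h = 0.010938 + 0.853641 = 0.864579.
θ_z = arccos(0.864579) = 30.2°.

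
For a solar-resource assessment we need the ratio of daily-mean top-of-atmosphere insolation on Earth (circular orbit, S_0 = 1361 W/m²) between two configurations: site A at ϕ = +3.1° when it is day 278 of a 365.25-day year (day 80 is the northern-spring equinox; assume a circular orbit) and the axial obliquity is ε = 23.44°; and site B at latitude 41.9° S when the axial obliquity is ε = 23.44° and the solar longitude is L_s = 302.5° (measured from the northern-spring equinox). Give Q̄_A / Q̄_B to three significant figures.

— Configuration A (ϕ=+3.1°):
Solar longitude: L_s = 360° × (278 − 80)/365.25 = 195.154°.
sin δ = sin 23.44° × sin 195.154° = -0.10399, so δ = -5.969°.
cos h₀ = −tan(+3.1°) tan(-5.969°) = 0.0057, h₀ = 1.5651 rad.
Bracket: h₀ sin ϕ sin δ + cos ϕ cos δ sin h₀ = 1.5651×0.05408×-0.10399 + 0.99854×0.99458×0.99998 = -0.008802 + 0.993108 = 0.984306.
Q̄ = (S_0/π) × [bracket] = (1361/π) × 0.984306 = 426.42 W/m².
— Configuration B (ϕ=-41.9°):
Solar declination: sin δ = sin ε · sin L_s = sin 23.44° × sin 302.5° = -0.33549, so δ = -19.602°.
cos h₀ = −tan(-41.9°) tan(-19.602°) = -0.3195, h₀ = 1.8960 rad.
Bracket: h₀ sin ϕ sin δ + cos ϕ cos δ sin h₀ = 1.8960×-0.66783×-0.33549 + 0.74431×0.94204×0.94757 = 0.424799 + 0.664407 = 1.089206.
Q̄ = (S_0/π) × [bracket] = (1361/π) × 1.089206 = 471.87 W/m².
Ratio Q̄_A / Q̄_B = 426.42 / 471.87 = 0.9037.

Q̄_A / Q̄_B ≈ 0.904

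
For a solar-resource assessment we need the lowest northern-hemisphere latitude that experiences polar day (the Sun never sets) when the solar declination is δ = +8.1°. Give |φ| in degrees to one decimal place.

Polar day requires cos H₀ = −tan φ tan δ ≤ −1, i.e. tan φ tan δ ≥ 1.
The boundary is |tan φ| · |tan δ| = 1, so |φ| = 90° − |δ| = 90° − 8.1° = 81.9° in the northern hemisphere.

|φ| = 81.9°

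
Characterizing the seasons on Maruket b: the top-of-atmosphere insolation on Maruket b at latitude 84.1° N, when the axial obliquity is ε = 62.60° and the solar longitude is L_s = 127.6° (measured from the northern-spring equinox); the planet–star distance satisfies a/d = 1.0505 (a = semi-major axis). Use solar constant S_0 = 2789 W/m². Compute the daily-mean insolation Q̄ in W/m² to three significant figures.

Q̄ ≈ 2.15e+03 W/m²

Solar declination: sin δ = sin ε · sin L_s = sin 62.60° × sin 127.6° = 0.70341, so δ = +44.701°.
cos h₀ = −tan(+84.1°) tan(+44.701°) = -9.5763 ≤ −1 ⇒ polar day, h₀ = π.
Bracket: h₀ sin ϕ sin δ + cos ϕ cos δ sin h₀ = 3.1416×0.99470×0.70341 + 0.10279×0.71079×0.00000 = 2.198121 + 0.000000 = 2.198121.
Inverse-square distance factor (a/d)² = 1.0505² = 1.103550.
Q̄ = (S_0/π) × 1.103550 × [bracket] = (2789/π) × 1.103550 × 2.198121 = 2153 W/m².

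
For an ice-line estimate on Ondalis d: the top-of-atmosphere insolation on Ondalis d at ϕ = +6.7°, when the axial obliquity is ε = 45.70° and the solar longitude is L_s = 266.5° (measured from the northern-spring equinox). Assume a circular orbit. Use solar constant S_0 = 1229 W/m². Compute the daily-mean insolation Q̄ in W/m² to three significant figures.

Solar declination: sin δ = sin ε · sin L_s = sin 45.70° × sin 266.5° = -0.71436, so δ = -45.591°.
cos h₀ = −tan(+6.7°) tan(-45.591°) = 0.1199, h₀ = 1.4506 rad.
Bracket: h₀ sin ϕ sin δ + cos ϕ cos δ sin h₀ = 1.4506×0.11667×-0.71436 + 0.99317×0.69978×0.99278 = -0.120899 + 0.689983 = 0.569084.
Q̄ = (S_0/π) × [bracket] = (1229/π) × 0.569084 = 222.6 W/m².

Q̄ ≈ 223 W/m²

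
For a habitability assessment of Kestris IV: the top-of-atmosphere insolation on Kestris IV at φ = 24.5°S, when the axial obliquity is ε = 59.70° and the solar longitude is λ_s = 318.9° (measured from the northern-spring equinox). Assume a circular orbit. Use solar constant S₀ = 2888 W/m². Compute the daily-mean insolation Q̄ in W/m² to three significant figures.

Solar declination: sin δ = sin ε · sin λ_s = sin 59.70° × sin 318.9° = -0.56757, so δ = -34.581°.
cos H₀ = −tan(-24.5°) tan(-34.581°) = -0.3142, H₀ = 1.8904 rad.
Bracket: H₀ sin φ sin δ + cos φ cos δ sin H₀ = 1.8904×-0.41469×-0.56757 + 0.90996×0.82332×0.94937 = 0.444935 + 0.711257 = 1.156192.
Q̄ = (S₀/π) × [bracket] = (2888/π) × 1.156192 = 1063 W/m².

Q̄ ≈ 1.06e+03 W/m²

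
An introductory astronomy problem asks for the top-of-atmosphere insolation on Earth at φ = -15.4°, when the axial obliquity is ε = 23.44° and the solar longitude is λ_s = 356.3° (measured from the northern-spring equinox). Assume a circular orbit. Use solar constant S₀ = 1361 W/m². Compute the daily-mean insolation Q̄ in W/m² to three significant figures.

Solar declination: sin δ = sin ε · sin λ_s = sin 23.44° × sin 356.3° = -0.02567, so δ = -1.471°.
cos H₀ = −tan(-15.4°) tan(-1.471°) = -0.0071, H₀ = 1.5779 rad.
Bracket: H₀ sin φ sin δ + cos φ cos δ sin H₀ = 1.5779×-0.26556×-0.02567 + 0.96410×0.99967×0.99997 = 0.010756 + 0.963753 = 0.974509.
Q̄ = (S₀/π) × [bracket] = (1361/π) × 0.974509 = 422.2 W/m².

Q̄ ≈ 422 W/m²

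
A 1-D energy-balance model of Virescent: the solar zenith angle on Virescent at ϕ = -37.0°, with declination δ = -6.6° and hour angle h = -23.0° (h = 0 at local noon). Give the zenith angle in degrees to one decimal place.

θ_z = 36.9°

cos θ_z = sin ϕ sin δ + cos ϕ cos δ cos h = 0.069171 + 0.730276 = 0.799447.
θ_z = arccos(0.799447) = 36.9°.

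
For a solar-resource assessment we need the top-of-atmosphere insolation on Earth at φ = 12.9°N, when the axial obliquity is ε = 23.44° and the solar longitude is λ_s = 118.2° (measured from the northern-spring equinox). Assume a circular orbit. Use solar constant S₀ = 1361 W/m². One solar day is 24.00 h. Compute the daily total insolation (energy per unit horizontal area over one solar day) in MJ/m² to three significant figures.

38.9 MJ/m²

Solar declination: sin δ = sin ε · sin λ_s = sin 23.44° × sin 118.2° = 0.35057, so δ = +20.522°.
cos H₀ = −tan(+12.9°) tan(+20.522°) = -0.0857, H₀ = 1.6566 rad.
Bracket: H₀ sin φ sin δ + cos φ cos δ sin H₀ = 1.6566×0.22325×0.35057 + 0.97476×0.93654×0.99632 = 0.129653 + 0.909542 = 1.039195.
Q̄ = (S₀/π) × [bracket] = (1361/π) × 1.039195 = 450.20 W/m².
Daily total = Q̄ × 24.00 h × 3600 s/h = 450.20 × 24.00 × 3600 / 10⁶ = 38.90 MJ/m².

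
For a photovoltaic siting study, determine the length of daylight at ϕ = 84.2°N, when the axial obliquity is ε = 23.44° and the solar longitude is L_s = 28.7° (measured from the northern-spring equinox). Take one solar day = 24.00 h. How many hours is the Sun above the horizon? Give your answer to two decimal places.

24.00 h

Solar declination: sin δ = sin ε · sin L_s = sin 23.44° × sin 28.7° = 0.19103, so δ = +11.013°.
Sunrise equation: cos h₀ = −tan ϕ · tan δ = -1.9159 ≤ −1, so the Sun never sets (polar day) and h₀ = π.
Daylight = 2h₀/(2π) × 24.00 h = (3.1416/π) × 24.00 = 24.00 h.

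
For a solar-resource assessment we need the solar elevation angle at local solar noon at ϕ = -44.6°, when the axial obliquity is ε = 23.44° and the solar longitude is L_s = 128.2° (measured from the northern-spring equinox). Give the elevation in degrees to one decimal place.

27.2°

Solar declination: sin δ = sin ε · sin L_s = sin 23.44° × sin 128.2° = 0.31260, so δ = +18.216°.
At local noon the hour angle is zero, so the zenith angle equals |ϕ − δ| = |-44.6° − (+18.216°)| = 62.816°.
Elevation = 90° − 62.816° = 27.2°.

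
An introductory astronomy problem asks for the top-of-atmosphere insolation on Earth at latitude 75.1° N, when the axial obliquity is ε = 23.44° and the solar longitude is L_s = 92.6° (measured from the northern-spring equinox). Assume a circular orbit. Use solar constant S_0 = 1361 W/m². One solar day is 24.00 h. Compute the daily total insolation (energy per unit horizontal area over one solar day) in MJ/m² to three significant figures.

45.2 MJ/m²

Solar declination: sin δ = sin ε · sin L_s = sin 23.44° × sin 92.6° = 0.39738, so δ = +23.414°.
cos h₀ = −tan(+75.1°) tan(+23.414°) = -1.6275 ≤ −1 ⇒ polar day, h₀ = π.
Bracket: h₀ sin ϕ sin δ + cos ϕ cos δ sin h₀ = 3.1416×0.96638×0.39738 + 0.25713×0.91765×0.00000 = 1.206437 + 0.000000 = 1.206437.
Q̄ = (S_0/π) × [bracket] = (1361/π) × 1.206437 = 522.65 W/m².
Daily total = Q̄ × 24.00 h × 3600 s/h = 522.65 × 24.00 × 3600 / 10⁶ = 45.16 MJ/m².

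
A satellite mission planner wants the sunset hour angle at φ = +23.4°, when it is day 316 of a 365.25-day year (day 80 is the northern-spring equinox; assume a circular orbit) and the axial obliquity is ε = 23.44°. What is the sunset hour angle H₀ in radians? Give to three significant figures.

H₀ = 1.43 rad

Solar longitude: λ_s = 360° × (316 − 80)/365.25 = 232.608°.
sin δ = sin 23.44° × sin 232.608° = -0.31604, so δ = -18.424°.
cos H₀ = −tan φ · tan δ = −tan(+23.4°) × tan(-18.424°) = 0.1442, so H₀ = 1.4261 rad = 81.71°.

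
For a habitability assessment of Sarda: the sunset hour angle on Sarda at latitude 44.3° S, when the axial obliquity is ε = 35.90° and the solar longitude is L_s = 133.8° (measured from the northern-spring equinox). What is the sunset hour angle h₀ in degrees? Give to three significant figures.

Solar declination: sin δ = sin ε · sin L_s = sin 35.90° × sin 133.8° = 0.42322, so δ = +25.038°.
cos h₀ = −tan ϕ · tan δ = −tan(-44.3°) × tan(+25.038°) = 0.4558, so h₀ = 1.0975 rad = 62.88°.

h₀ = 62.9°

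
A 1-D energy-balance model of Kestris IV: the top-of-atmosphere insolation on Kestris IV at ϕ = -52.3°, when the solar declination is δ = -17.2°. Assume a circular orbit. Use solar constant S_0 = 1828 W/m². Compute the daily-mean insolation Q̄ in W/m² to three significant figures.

Q̄ ≈ 581 W/m²

cos h₀ = −tan(-52.3°) tan(-17.200°) = -0.4005, h₀ = 1.9829 rad.
Bracket: h₀ sin ϕ sin δ + cos ϕ cos δ sin h₀ = 1.9829×-0.79122×-0.29571 + 0.61153×0.95528×0.91629 = 0.463942 + 0.535280 = 0.999222.
Q̄ = (S_0/π) × [bracket] = (1828/π) × 0.999222 = 581.4 W/m².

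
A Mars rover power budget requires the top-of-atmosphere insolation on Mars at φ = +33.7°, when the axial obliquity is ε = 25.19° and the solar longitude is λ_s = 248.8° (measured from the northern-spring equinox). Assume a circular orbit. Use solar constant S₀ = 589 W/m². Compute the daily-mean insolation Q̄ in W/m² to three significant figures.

Q̄ ≈ 84.3 W/m²

Solar declination: sin δ = sin ε · sin λ_s = sin 25.19° × sin 248.8° = -0.39682, so δ = -23.379°.
cos H₀ = −tan(+33.7°) tan(-23.379°) = 0.2883, H₀ = 1.2783 rad.
Bracket: H₀ sin φ sin δ + cos φ cos δ sin H₀ = 1.2783×0.55484×-0.39682 + 0.83195×0.91790×0.95754 = -0.281445 + 0.731222 = 0.449777.
Q̄ = (S₀/π) × [bracket] = (589/π) × 0.449777 = 84.33 W/m².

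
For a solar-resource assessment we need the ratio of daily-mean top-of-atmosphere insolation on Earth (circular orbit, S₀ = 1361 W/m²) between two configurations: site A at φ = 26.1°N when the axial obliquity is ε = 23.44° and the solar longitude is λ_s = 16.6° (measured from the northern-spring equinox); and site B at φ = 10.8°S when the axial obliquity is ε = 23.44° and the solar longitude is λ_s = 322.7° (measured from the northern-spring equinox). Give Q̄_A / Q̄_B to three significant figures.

Q̄_A / Q̄_B ≈ 0.948

— Configuration A (φ=+26.1°):
Solar declination: sin δ = sin ε · sin λ_s = sin 23.44° × sin 16.6° = 0.11364, so δ = +6.525°.
cos H₀ = −tan(+26.1°) tan(+6.525°) = -0.0560, H₀ = 1.6269 rad.
Bracket: H₀ sin φ sin δ + cos φ cos δ sin H₀ = 1.6269×0.43994×0.11364 + 0.89803×0.99352×0.99843 = 0.081337 + 0.890810 = 0.972147.
Q̄ = (S₀/π) × [bracket] = (1361/π) × 0.972147 = 421.15 W/m².
— Configuration B (φ=-10.8°):
Solar declination: sin δ = sin ε · sin λ_s = sin 23.44° × sin 322.7° = -0.24106, so δ = -13.949°.
cos H₀ = −tan(-10.8°) tan(-13.949°) = -0.0474, H₀ = 1.6182 rad.
Bracket: H₀ sin φ sin δ + cos φ cos δ sin H₀ = 1.6182×-0.18738×-0.24106 + 0.98229×0.97051×0.99888 = 0.073094 + 0.952255 = 1.025349.
Q̄ = (S₀/π) × [bracket] = (1361/π) × 1.025349 = 444.20 W/m².
Ratio Q̄_A / Q̄_B = 421.15 / 444.20 = 0.9481.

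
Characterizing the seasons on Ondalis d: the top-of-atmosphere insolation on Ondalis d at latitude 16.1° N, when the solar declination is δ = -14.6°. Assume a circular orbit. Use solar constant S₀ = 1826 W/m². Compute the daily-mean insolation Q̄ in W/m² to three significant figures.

Q̄ ≈ 478 W/m²

cos H₀ = −tan(+16.1°) tan(-14.600°) = 0.0752, H₀ = 1.4955 rad.
Bracket: H₀ sin φ sin δ + cos φ cos δ sin H₀ = 1.4955×0.27731×-0.25207 + 0.96078×0.96771×0.99717 = -0.104538 + 0.927125 = 0.822587.
Q̄ = (S₀/π) × [bracket] = (1826/π) × 0.822587 = 478.1 W/m².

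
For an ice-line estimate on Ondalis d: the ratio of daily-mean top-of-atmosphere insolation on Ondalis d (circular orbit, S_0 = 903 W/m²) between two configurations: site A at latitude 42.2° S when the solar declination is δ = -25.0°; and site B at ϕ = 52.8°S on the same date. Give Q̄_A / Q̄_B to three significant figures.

— Configuration A (ϕ=-42.2°):
cos h₀ = −tan(-42.2°) tan(-25.000°) = -0.4228, h₀ = 2.0074 rad.
Bracket: h₀ sin ϕ sin δ + cos ϕ cos δ sin h₀ = 2.0074×-0.67172×-0.42262 + 0.74080×0.90631×0.90621 = 0.569865 + 0.608424 = 1.178289.
Q̄ = (S_0/π) × [bracket] = (903/π) × 1.178289 = 338.68 W/m².
— Configuration B (ϕ=-52.8°):
cos h₀ = −tan(-52.8°) tan(-25.000°) = -0.6143, h₀ = 2.2323 rad.
Bracket: h₀ sin ϕ sin δ + cos ϕ cos δ sin h₀ = 2.2323×-0.79653×-0.42262 + 0.60460×0.90631×0.78904 = 0.751458 + 0.432358 = 1.183816.
Q̄ = (S_0/π) × [bracket] = (903/π) × 1.183816 = 340.27 W/m².
Ratio Q̄_A / Q̄_B = 338.68 / 340.27 = 0.9953.

Q̄_A / Q̄_B ≈ 0.995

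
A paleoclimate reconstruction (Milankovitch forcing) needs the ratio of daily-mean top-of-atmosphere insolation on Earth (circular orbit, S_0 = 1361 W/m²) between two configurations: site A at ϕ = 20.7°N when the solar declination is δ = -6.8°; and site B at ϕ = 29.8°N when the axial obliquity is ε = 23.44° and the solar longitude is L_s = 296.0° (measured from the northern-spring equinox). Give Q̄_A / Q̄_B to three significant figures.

Q̄_A / Q̄_B ≈ 1.57

— Configuration A (ϕ=+20.7°):
cos h₀ = −tan(+20.7°) tan(-6.800°) = 0.0451, h₀ = 1.5257 rad.
Bracket: h₀ sin ϕ sin δ + cos ϕ cos δ sin h₀ = 1.5257×0.35347×-0.11840 + 0.93544×0.99297×0.99898 = -0.063852 + 0.927916 = 0.864064.
Q̄ = (S_0/π) × [bracket] = (1361/π) × 0.864064 = 374.33 W/m².
— Configuration B (ϕ=+29.8°):
Solar declination: sin δ = sin ε · sin L_s = sin 23.44° × sin 296.0° = -0.35753, so δ = -20.949°.
cos h₀ = −tan(+29.8°) tan(-20.949°) = 0.2193, h₀ = 1.3497 rad.
Bracket: h₀ sin ϕ sin δ + cos ϕ cos δ sin h₀ = 1.3497×0.49697×-0.35753 + 0.86777×0.93390×0.97567 = -0.239817 + 0.790693 = 0.550876.
Q̄ = (S_0/π) × [bracket] = (1361/π) × 0.550876 = 238.65 W/m².
Ratio Q̄_A / Q̄_B = 374.33 / 238.65 = 1.569.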